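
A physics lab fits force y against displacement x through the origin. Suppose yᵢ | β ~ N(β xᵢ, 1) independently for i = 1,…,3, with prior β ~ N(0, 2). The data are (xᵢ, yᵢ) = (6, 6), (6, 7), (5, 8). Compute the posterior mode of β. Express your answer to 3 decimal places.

log p(β | y) = −Σ(yᵢ − βxᵢ)²/(2·1) − β²/(2·2) + const.
Setting the derivative to zero: Σxᵢ(yᵢ − βxᵢ)/1 − β/2 = 0, so β = Σxᵢyᵢ / (Σxᵢ² + σ²/τ²).
Σxᵢyᵢ = 6·6 + 6·7 + 5·8 = 118; Σxᵢ² = 97; σ²/τ² = 0.5.
β̂_MAP = 118 / (97 + 0.5) = 118/97.5 ≈ 1.210.

β̂_MAP = 1.210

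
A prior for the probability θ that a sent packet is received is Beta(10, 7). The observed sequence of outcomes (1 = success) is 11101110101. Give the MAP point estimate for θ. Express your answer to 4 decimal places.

θ̂_MAP = 0.6538

Prior: Beta(10, 7).
Data: 8 successes in 11 trials (from the sequence). The binomial likelihood contributes θ^8(1−θ)^3, so the posterior is Beta(10+8, 7+3) = Beta(18, 10).
For Beta(a, b) with a, b > 1 the mode is (a−1)/(a+b−2) = 17/26 ≈ 0.6538.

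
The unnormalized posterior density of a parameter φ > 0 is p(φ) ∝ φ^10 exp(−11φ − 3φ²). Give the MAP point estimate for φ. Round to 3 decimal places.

φ̂_MAP = 0.667

ℓ'(φ) = 10/φ − 11 − 6φ. Setting this to zero and multiplying by φ: 6φ² + 11φ − 10 = 0.
φ = (−11 + √(11² + 4·6·10)) / (2·6) = (−11 + √361) / 12 = (−11 + 19)/12 = 2/3.
ℓ''(φ) = −10/φ² − 6 < 0, confirming a maximum.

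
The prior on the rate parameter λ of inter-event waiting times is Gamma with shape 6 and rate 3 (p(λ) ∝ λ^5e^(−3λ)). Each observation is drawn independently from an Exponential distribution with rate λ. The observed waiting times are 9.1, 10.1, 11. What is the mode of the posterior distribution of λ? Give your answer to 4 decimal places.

λ̂_MAP = 0.2410

The Exponential(rate=λ) likelihood is ∝ λ^n e^(−λΣtᵢ). Here n = 3 and Σtᵢ = 9.1 + 10.1 + 11 = 30.2.
Posterior ∝ λ^5e^(−3λ) · λ^3e^(−30.2λ) = λ^8e^(−33.2λ), i.e. Gamma(9, 33.2).
Mode = (a−1)/b = 8/33.2 ≈ 0.2410.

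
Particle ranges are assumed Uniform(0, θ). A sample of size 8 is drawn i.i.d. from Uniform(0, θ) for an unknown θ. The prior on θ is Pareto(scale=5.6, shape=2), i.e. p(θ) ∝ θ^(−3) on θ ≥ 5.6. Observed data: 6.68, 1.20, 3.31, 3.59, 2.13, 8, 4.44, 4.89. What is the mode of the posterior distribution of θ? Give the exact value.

θ̂_MAP = 8

The Uniform(0, θ) likelihood is θ^(−n) for θ ≥ max(xᵢ), zero otherwise. Here max(xᵢ) = 8.
Posterior ∝ θ^(−3) · θ^(−8) = θ^(−11) on θ ≥ max(5.6, 8) = 8.
This density is strictly decreasing in θ, so the posterior mode lies at the lower boundary of the support.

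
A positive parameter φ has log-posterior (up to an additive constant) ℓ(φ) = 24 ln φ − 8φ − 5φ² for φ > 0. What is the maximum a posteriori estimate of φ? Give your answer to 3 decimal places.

ℓ'(φ) = 24/φ − 8 − 10φ. Setting this to zero and multiplying by φ: 10φ² + 8φ − 24 = 0.
φ = (−8 + √(8² + 4·10·24)) / (2·10) = (−8 + √1024) / 20 = (−8 + 32)/20 = 6/5.
ℓ''(φ) = −24/φ² − 10 < 0, confirming a maximum.

φ̂_MAP = 1.200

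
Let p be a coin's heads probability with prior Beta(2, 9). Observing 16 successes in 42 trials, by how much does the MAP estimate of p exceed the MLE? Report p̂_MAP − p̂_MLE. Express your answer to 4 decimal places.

Posterior is Beta(18, 35); MAP = (18−1)/(53−2) = 17/51 ≈ 0.33333.
MLE ignores the prior: p̂_MLE = k/n = 16/42 ≈ 0.38095.
Difference = 17/51 − 16/42 = -1/21 ≈ -0.0476.

MAP − MLE = -0.0476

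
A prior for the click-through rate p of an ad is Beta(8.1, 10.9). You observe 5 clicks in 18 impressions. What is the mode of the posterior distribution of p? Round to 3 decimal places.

Prior: Beta(8.1, 10.9).
Data: 5 successes in 18 trials. The binomial likelihood contributes p^5(1−p)^13, so the posterior is Beta(8.1+5, 10.9+13) = Beta(13.1, 23.9).
For Beta(a, b) with a, b > 1 the mode is (a−1)/(a+b−2) = 12.1/35 ≈ 0.346.

p̂_MAP = 0.346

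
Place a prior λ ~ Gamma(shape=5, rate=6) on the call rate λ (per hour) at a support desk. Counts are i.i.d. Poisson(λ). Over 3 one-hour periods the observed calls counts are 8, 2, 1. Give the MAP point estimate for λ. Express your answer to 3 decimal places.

Σxᵢ = 8+2+1 = 11, with n = 3.
Posterior ∝ λ^4e^(−6λ) · λ^11e^(−3λ) = λ^15e^(−9λ), i.e. Gamma(shape=16, rate=9).
The mode of a Gamma(a, b) with a ≥ 1 (shape–rate) is (a−1)/b = 15/9 ≈ 1.667.

λ̂_MAP = 1.667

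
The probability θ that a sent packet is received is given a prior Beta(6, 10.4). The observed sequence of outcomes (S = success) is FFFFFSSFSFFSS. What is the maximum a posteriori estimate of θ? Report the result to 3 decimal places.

θ̂_MAP = 0.365

Prior: Beta(6, 10.4).
Data: 5 successes in 13 trials (from the sequence). The binomial likelihood contributes θ^5(1−θ)^8, so the posterior is Beta(6+5, 10.4+8) = Beta(11, 18.4).
For Beta(a, b) with a, b > 1 the mode is (a−1)/(a+b−2) = 10/27.4 ≈ 0.365.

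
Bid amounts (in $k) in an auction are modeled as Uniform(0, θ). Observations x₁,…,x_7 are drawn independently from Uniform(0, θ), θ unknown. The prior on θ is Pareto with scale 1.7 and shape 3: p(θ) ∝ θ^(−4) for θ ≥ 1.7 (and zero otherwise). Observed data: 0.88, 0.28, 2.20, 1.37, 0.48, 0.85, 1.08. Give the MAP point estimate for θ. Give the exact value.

The Uniform(0, θ) likelihood is θ^(−n) for θ ≥ max(xᵢ), zero otherwise. Here max(xᵢ) = 2.20.
Posterior ∝ θ^(−4) · θ^(−7) = θ^(−11) on θ ≥ max(1.7, 2.20) = 2.20.
This density is strictly decreasing in θ, so the posterior mode lies at the lower boundary of the support.

θ̂_MAP = 2.20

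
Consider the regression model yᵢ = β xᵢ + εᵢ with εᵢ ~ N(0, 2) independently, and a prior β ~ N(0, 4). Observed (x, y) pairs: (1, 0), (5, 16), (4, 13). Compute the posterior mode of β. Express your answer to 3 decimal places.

β̂_MAP = 3.106

log p(β | y) = −Σ(yᵢ − βxᵢ)²/(2·2) − β²/(2·4) + const.
Setting the derivative to zero: Σxᵢ(yᵢ − βxᵢ)/2 − β/4 = 0, so β = Σxᵢyᵢ / (Σxᵢ² + σ²/τ²).
Σxᵢyᵢ = 1·0 + 5·16 + 4·13 = 132; Σxᵢ² = 42; σ²/τ² = 0.5.
β̂_MAP = 132 / (42 + 0.5) = 132/42.5 ≈ 3.106.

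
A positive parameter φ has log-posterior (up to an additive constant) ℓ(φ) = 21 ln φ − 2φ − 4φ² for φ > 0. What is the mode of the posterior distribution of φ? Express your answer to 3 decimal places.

ℓ'(φ) = 21/φ − 2 − 8φ. Setting this to zero and multiplying by φ: 8φ² + 2φ − 21 = 0.
φ = (−2 + √(2² + 4·8·21)) / (2·8) = (−2 + √676) / 16 = (−2 + 26)/16 = 3/2.
ℓ''(φ) = −21/φ² − 8 < 0, confirming a maximum.

φ̂_MAP = 1.500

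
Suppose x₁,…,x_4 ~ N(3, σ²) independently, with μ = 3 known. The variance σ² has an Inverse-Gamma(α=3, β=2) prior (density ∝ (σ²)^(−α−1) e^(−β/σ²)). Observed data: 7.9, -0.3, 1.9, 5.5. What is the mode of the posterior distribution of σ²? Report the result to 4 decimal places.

Sum of squared deviations about the known mean: SS = (7.9−3)² + (-0.3−3)² + (1.9−3)² + (5.5−3)² = 42.36.
The Normal likelihood contributes (σ²)^(−n/2) exp(−SS/(2σ²)), so the posterior is Inverse-Gamma(α + n/2, β + SS/2) = Inverse-Gamma(5, 23.18).
The mode of Inverse-Gamma(a, b) is b/(a+1) = 23.18/6 ≈ 3.8633.

σ̂²_MAP = 3.8633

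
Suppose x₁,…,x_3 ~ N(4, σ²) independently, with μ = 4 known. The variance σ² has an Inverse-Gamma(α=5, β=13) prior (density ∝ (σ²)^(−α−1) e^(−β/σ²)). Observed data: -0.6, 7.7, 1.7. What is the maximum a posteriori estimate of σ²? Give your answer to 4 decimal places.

σ̂²_MAP = 4.4093

Sum of squared deviations about the known mean: SS = (-0.6−4)² + (7.7−4)² + (1.7−4)² = 40.14.
The Normal likelihood contributes (σ²)^(−n/2) exp(−SS/(2σ²)), so the posterior is Inverse-Gamma(α + n/2, β + SS/2) = Inverse-Gamma(6.5, 33.07).
The mode of Inverse-Gamma(a, b) is b/(a+1) = 33.07/7.5 ≈ 4.4093.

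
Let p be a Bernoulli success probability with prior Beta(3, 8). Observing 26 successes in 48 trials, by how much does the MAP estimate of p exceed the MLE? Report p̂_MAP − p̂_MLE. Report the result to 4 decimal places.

Posterior is Beta(29, 30); MAP = (29−1)/(59−2) = 28/57 ≈ 0.49123.
MLE ignores the prior: p̂_MLE = k/n = 26/48 ≈ 0.54167.
Difference = 28/57 − 26/48 = -23/456 ≈ -0.0504.

MAP − MLE = -0.0504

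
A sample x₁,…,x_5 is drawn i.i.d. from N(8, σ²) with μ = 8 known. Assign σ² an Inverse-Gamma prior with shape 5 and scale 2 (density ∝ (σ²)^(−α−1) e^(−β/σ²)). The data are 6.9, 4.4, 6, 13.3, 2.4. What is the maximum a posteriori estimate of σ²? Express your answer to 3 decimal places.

σ̂²_MAP = 4.801

Sum of squared deviations about the known mean: SS = (6.9−8)² + (4.4−8)² + (6−8)² + (13.3−8)² + (2.4−8)² = 77.62.
The Normal likelihood contributes (σ²)^(−n/2) exp(−SS/(2σ²)), so the posterior is Inverse-Gamma(α + n/2, β + SS/2) = Inverse-Gamma(7.5, 40.81).
The mode of Inverse-Gamma(a, b) is b/(a+1) = 40.81/8.5 ≈ 4.801.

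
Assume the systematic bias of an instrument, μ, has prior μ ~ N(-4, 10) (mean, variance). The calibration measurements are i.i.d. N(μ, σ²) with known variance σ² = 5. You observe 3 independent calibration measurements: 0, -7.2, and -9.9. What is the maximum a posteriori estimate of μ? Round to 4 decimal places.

n = 3; x̄ = (0 + (-7.2) + (-9.9))/3 = -17.1/3 = -5.7.
For a Normal prior and Normal likelihood with known variance, the posterior is Normal; its mode equals its mean, the precision-weighted average.
Prior precision 1/σ₀² = 1/10 = 0.1; data precision n/σ² = 3/5 = 0.6.
μ̂ = (0.1·(-4) + 0.6·(-5.7)) / (0.1 + 0.6) = (-3.82)/0.7 = -191/35 ≈ -5.4571.

μ̂_MAP = -5.4571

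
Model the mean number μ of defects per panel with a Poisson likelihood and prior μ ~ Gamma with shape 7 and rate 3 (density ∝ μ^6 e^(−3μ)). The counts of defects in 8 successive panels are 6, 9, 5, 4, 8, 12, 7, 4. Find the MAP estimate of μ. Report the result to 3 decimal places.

μ̂_MAP = 5.545

Σxᵢ = 6+9+5+4+8+12+7+4 = 55, with n = 8.
Posterior ∝ μ^6e^(−3μ) · μ^55e^(−8μ) = μ^61e^(−11μ), i.e. Gamma(shape=62, rate=11).
The mode of a Gamma(a, b) with a ≥ 1 (shape–rate) is (a−1)/b = 61/11 ≈ 5.545.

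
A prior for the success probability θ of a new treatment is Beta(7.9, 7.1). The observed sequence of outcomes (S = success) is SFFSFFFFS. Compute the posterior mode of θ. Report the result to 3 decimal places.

θ̂_MAP = 0.450

Prior: Beta(7.9, 7.1).
Data: 3 successes in 9 trials (from the sequence). The binomial likelihood contributes θ^3(1−θ)^6, so the posterior is Beta(7.9+3, 7.1+6) = Beta(10.9, 13.1).
For Beta(a, b) with a, b > 1 the mode is (a−1)/(a+b−2) = 9.9/22 ≈ 0.450.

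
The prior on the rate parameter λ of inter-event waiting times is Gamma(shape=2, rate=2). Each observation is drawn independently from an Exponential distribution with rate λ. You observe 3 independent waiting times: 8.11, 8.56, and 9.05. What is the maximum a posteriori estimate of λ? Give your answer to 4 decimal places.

The Exponential(rate=λ) likelihood is ∝ λ^n e^(−λΣtᵢ). Here n = 3 and Σtᵢ = 8.11 + 8.56 + 9.05 = 25.72.
Posterior ∝ λe^(−2λ) · λ^3e^(−25.72λ) = λ^4e^(−27.72λ), i.e. Gamma(5, 27.72).
Mode = (a−1)/b = 4/27.72 ≈ 0.1443.

λ̂_MAP = 0.1443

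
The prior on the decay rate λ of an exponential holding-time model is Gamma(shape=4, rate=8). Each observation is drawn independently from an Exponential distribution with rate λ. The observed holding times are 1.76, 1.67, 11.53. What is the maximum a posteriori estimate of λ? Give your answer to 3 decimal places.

The Exponential(rate=λ) likelihood is ∝ λ^n e^(−λΣtᵢ). Here n = 3 and Σtᵢ = 1.76 + 1.67 + 11.53 = 14.96.
Posterior ∝ λ^3e^(−8λ) · λ^3e^(−14.96λ) = λ^6e^(−22.96λ), i.e. Gamma(7, 22.96).
Mode = (a−1)/b = 6/22.96 ≈ 0.261.

λ̂_MAP = 0.261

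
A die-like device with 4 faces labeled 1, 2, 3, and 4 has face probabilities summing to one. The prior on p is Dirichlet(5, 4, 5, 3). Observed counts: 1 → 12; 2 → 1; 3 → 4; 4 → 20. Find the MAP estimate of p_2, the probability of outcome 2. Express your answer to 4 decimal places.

The posterior is Dirichlet(αᵢ + nᵢ) = Dirichlet(17, 5, 9, 23).
For a Dirichlet(a₁,…,a_K) with all aᵢ > 1, the mode has j-th component (aⱼ − 1)/(Σaᵢ − K).
Here Σaᵢ = 54 and K = 4, so p_2 = (5 − 1)/(54 − 4) = 4/50 ≈ 0.0800.

MAP estimate: 0.0800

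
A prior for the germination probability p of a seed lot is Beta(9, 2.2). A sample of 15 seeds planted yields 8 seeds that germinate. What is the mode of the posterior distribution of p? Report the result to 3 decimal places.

Prior: Beta(9, 2.2).
Data: 8 successes in 15 trials. The binomial likelihood contributes p^8(1−p)^7, so the posterior is Beta(9+8, 2.2+7) = Beta(17, 9.2).
For Beta(a, b) with a, b > 1 the mode is (a−1)/(a+b−2) = 16/24.2 ≈ 0.661.

p̂_MAP = 0.661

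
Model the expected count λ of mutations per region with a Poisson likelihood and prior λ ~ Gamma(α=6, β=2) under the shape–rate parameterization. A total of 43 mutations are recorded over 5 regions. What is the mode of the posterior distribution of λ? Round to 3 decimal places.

λ̂_MAP = 6.857

Σxᵢ = 43, n = 5.
Posterior ∝ λ^5e^(−2λ) · λ^43e^(−5λ) = λ^48e^(−7λ), i.e. Gamma(shape=49, rate=7).
The mode of a Gamma(a, b) with a ≥ 1 (shape–rate) is (a−1)/b = 48/7 ≈ 6.857.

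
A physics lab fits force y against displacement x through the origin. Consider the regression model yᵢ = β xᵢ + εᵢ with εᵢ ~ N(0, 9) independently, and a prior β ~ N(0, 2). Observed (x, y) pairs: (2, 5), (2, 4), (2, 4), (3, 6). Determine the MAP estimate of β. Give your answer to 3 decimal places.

β̂_MAP = 1.725

log p(β | y) = −Σ(yᵢ − βxᵢ)²/(2·9) − β²/(2·2) + const.
Setting the derivative to zero: Σxᵢ(yᵢ − βxᵢ)/9 − β/2 = 0, so β = Σxᵢyᵢ / (Σxᵢ² + σ²/τ²).
Σxᵢyᵢ = 2·5 + 2·4 + 2·4 + 3·6 = 44; Σxᵢ² = 21; σ²/τ² = 4.5.
β̂_MAP = 44 / (21 + 4.5) = 44/25.5 ≈ 1.725.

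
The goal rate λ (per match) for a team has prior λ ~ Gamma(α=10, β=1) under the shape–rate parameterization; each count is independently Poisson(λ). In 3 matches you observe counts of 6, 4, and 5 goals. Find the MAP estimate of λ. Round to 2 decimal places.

λ̂_MAP = 6.00

Σxᵢ = 6+4+5 = 15, with n = 3.
Posterior ∝ λ^9e^(−1λ) · λ^15e^(−3λ) = λ^24e^(−4λ), i.e. Gamma(shape=25, rate=4).
The mode of a Gamma(a, b) with a ≥ 1 (shape–rate) is (a−1)/b = 24/4 ≈ 6.00.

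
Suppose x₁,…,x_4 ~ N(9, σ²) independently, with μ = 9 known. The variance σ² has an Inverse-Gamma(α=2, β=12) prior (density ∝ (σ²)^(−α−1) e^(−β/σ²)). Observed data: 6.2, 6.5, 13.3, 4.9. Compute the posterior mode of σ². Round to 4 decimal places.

Sum of squared deviations about the known mean: SS = (6.2−9)² + (6.5−9)² + (13.3−9)² + (4.9−9)² = 49.39.
The Normal likelihood contributes (σ²)^(−n/2) exp(−SS/(2σ²)), so the posterior is Inverse-Gamma(α + n/2, β + SS/2) = Inverse-Gamma(4, 36.695).
The mode of Inverse-Gamma(a, b) is b/(a+1) = 36.695/5 ≈ 7.3390.

σ̂²_MAP = 7.3390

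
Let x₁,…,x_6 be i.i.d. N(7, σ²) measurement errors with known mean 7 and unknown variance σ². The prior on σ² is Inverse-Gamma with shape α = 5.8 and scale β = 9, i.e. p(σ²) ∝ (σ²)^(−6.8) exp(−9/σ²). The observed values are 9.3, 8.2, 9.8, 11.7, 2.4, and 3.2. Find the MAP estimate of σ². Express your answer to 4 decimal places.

Sum of squared deviations about the known mean: SS = (9.3−7)² + (8.2−7)² + (9.8−7)² + (11.7−7)² + (2.4−7)² + (3.2−7)² = 72.26.
The Normal likelihood contributes (σ²)^(−n/2) exp(−SS/(2σ²)), so the posterior is Inverse-Gamma(α + n/2, β + SS/2) = Inverse-Gamma(8.8, 45.13).
The mode of Inverse-Gamma(a, b) is b/(a+1) = 45.13/9.8 ≈ 4.6051.

σ̂²_MAP = 4.6051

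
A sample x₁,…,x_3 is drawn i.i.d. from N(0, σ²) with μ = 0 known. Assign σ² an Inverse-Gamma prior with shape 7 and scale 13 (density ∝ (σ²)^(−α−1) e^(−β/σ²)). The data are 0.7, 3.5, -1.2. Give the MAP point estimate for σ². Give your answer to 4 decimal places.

Sum of squared deviations about the known mean: SS = (0.7−0)² + (3.5−0)² + (-1.2−0)² = 14.18.
The Normal likelihood contributes (σ²)^(−n/2) exp(−SS/(2σ²)), so the posterior is Inverse-Gamma(α + n/2, β + SS/2) = Inverse-Gamma(8.5, 20.09).
The mode of Inverse-Gamma(a, b) is b/(a+1) = 20.09/9.5 ≈ 2.1147.

σ̂²_MAP = 2.1147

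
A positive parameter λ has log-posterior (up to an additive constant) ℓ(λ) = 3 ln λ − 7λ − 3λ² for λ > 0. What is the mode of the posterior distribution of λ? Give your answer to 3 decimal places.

ℓ'(λ) = 3/λ − 7 − 6λ. Setting this to zero and multiplying by λ: 6λ² + 7λ − 3 = 0.
λ = (−7 + √(7² + 4·6·3)) / (2·6) = (−7 + √121) / 12 = (−7 + 11)/12 = 1/3.
ℓ''(λ) = −3/λ² − 6 < 0, confirming a maximum.

λ̂_MAP = 0.333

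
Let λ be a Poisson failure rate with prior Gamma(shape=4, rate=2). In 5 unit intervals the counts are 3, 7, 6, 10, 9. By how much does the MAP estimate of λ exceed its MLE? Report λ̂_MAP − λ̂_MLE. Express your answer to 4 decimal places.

MAP − MLE = -1.5714

Σxᵢ = 35. Posterior is Gamma(39, 7); MAP = (39−1)/7 = 38/7 ≈ 5.42857.
MLE = x̄ = 35/5 ≈ 7.00000.
Difference = 38/7 − 35/5 = -11/7 ≈ -1.5714.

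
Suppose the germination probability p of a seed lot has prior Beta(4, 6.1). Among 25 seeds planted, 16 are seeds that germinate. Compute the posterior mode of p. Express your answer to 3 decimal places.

Prior: Beta(4, 6.1).
Data: 16 successes in 25 trials. The binomial likelihood contributes p^16(1−p)^9, so the posterior is Beta(4+16, 6.1+9) = Beta(20, 15.1).
For Beta(a, b) with a, b > 1 the mode is (a−1)/(a+b−2) = 19/33.1 ≈ 0.574.

p̂_MAP = 0.574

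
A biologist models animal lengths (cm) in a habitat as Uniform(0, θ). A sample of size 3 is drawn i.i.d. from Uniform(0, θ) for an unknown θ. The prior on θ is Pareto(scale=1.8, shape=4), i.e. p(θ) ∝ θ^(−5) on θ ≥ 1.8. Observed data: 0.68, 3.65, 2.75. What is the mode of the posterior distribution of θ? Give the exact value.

The Uniform(0, θ) likelihood is θ^(−n) for θ ≥ max(xᵢ), zero otherwise. Here max(xᵢ) = 3.65.
Posterior ∝ θ^(−5) · θ^(−3) = θ^(−8) on θ ≥ max(1.8, 3.65) = 3.65.
This density is strictly decreasing in θ, so the posterior mode lies at the lower boundary of the support.

θ̂_MAP = 3.65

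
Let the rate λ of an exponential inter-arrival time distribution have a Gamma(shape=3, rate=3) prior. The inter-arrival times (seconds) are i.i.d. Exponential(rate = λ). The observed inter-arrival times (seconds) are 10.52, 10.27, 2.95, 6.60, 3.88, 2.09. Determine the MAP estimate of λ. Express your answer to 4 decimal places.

λ̂_MAP = 0.2035

The Exponential(rate=λ) likelihood is ∝ λ^n e^(−λΣtᵢ). Here n = 6 and Σtᵢ = 10.52 + 10.27 + 2.95 + 6.60 + 3.88 + 2.09 = 36.31.
Posterior ∝ λ^2e^(−3λ) · λ^6e^(−36.31λ) = λ^8e^(−39.31λ), i.e. Gamma(9, 39.31).
Mode = (a−1)/b = 8/39.31 ≈ 0.2035.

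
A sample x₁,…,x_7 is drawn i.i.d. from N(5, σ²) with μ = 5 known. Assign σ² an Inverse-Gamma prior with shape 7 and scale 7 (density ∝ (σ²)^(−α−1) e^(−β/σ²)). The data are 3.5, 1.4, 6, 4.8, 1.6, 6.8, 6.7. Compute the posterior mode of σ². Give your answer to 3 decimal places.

Sum of squared deviations about the known mean: SS = (3.5−5)² + (1.4−5)² + (6−5)² + (4.8−5)² + (1.6−5)² + (6.8−5)² + (6.7−5)² = 33.94.
The Normal likelihood contributes (σ²)^(−n/2) exp(−SS/(2σ²)), so the posterior is Inverse-Gamma(α + n/2, β + SS/2) = Inverse-Gamma(10.5, 23.97).
The mode of Inverse-Gamma(a, b) is b/(a+1) = 23.97/11.5 ≈ 2.084.

σ̂²_MAP = 2.084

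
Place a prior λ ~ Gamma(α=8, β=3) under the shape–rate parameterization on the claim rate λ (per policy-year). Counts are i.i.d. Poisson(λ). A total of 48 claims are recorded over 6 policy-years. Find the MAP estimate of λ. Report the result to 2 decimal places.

Σxᵢ = 48, n = 6.
Posterior ∝ λ^7e^(−3λ) · λ^48e^(−6λ) = λ^55e^(−9λ), i.e. Gamma(shape=56, rate=9).
The mode of a Gamma(a, b) with a ≥ 1 (shape–rate) is (a−1)/b = 55/9 ≈ 6.11.

λ̂_MAP = 6.11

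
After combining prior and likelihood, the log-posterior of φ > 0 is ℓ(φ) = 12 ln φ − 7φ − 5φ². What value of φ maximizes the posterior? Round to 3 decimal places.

φ̂_MAP = 0.800

ℓ'(φ) = 12/φ − 7 − 10φ. Setting this to zero and multiplying by φ: 10φ² + 7φ − 12 = 0.
φ = (−7 + √(7² + 4·10·12)) / (2·10) = (−7 + √529) / 20 = (−7 + 23)/20 = 4/5.
ℓ''(φ) = −12/φ² − 10 < 0, confirming a maximum.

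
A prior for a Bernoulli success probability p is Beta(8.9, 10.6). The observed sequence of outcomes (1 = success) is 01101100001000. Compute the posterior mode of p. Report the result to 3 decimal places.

Prior: Beta(8.9, 10.6).
Data: 5 successes in 14 trials (from the sequence). The binomial likelihood contributes p^5(1−p)^9, so the posterior is Beta(8.9+5, 10.6+9) = Beta(13.9, 19.6).
For Beta(a, b) with a, b > 1 the mode is (a−1)/(a+b−2) = 12.9/31.5 ≈ 0.410.

p̂_MAP = 0.410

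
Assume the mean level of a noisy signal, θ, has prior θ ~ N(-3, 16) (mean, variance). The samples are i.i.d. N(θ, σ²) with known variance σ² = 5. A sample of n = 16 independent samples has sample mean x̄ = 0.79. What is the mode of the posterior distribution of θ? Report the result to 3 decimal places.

n = 16, x̄ = 0.79.
For a Normal prior and Normal likelihood with known variance, the posterior is Normal; its mode equals its mean, the precision-weighted average.
Prior precision 1/σ₀² = 1/16 = 0.0625; data precision n/σ² = 16/5 = 3.2.
θ̂ = (0.0625·(-3) + 3.2·0.79) / (0.0625 + 3.2) = 2.3405/3.2625 = 4681/6525 ≈ 0.717.

θ̂_MAP = 0.717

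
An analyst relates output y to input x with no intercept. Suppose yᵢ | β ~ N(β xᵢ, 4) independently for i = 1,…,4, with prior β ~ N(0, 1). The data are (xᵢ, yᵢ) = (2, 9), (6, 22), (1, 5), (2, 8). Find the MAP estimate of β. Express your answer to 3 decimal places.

β̂_MAP = 3.490

log p(β | y) = −Σ(yᵢ − βxᵢ)²/(2·4) − β²/(2·1) + const.
Setting the derivative to zero: Σxᵢ(yᵢ − βxᵢ)/4 − β/1 = 0, so β = Σxᵢyᵢ / (Σxᵢ² + σ²/τ²).
Σxᵢyᵢ = 2·9 + 6·22 + 1·5 + 2·8 = 171; Σxᵢ² = 45; σ²/τ² = 4.
β̂_MAP = 171 / (45 + 4) = 171/49 ≈ 3.490.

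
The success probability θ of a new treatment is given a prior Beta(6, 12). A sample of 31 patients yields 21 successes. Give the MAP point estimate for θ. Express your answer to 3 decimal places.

Prior: Beta(6, 12).
Data: 21 successes in 31 trials. The binomial likelihood contributes θ^21(1−θ)^10, so the posterior is Beta(6+21, 12+10) = Beta(27, 22).
For Beta(a, b) with a, b > 1 the mode is (a−1)/(a+b−2) = 26/47 ≈ 0.553.

θ̂_MAP = 0.553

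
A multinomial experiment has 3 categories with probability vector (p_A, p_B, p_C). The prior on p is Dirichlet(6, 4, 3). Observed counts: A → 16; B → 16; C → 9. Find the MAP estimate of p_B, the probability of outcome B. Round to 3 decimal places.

The posterior is Dirichlet(αᵢ + nᵢ) = Dirichlet(22, 20, 12).
For a Dirichlet(a₁,…,a_K) with all aᵢ > 1, the mode has j-th component (aⱼ − 1)/(Σaᵢ − K).
Here Σaᵢ = 54 and K = 3, so p_B = (20 − 1)/(54 − 3) = 19/51 ≈ 0.373.

MAP estimate of p_B = 0.373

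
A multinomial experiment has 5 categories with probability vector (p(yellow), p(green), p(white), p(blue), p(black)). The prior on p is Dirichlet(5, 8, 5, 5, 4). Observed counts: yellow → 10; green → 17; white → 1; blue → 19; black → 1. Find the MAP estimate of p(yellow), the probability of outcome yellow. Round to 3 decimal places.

MAP estimate of p(yellow) = 0.200

The posterior is Dirichlet(αᵢ + nᵢ) = Dirichlet(15, 25, 6, 24, 5).
For a Dirichlet(a₁,…,a_K) with all aᵢ > 1, the mode has j-th component (aⱼ − 1)/(Σaᵢ − K).
Here Σaᵢ = 75 and K = 5, so p(yellow) = (15 − 1)/(75 − 5) = 14/70 ≈ 0.200.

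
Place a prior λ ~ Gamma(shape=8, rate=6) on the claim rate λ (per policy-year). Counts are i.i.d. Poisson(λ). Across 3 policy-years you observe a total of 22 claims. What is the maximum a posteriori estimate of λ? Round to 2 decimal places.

λ̂_MAP = 3.22

Σxᵢ = 22, n = 3.
Posterior ∝ λ^7e^(−6λ) · λ^22e^(−3λ) = λ^29e^(−9λ), i.e. Gamma(shape=30, rate=9).
The mode of a Gamma(a, b) with a ≥ 1 (shape–rate) is (a−1)/b = 29/9 ≈ 3.22.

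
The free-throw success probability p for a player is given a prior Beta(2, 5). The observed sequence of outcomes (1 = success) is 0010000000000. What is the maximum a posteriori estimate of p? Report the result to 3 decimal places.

Prior: Beta(2, 5).
Data: 1 success in 13 trials (from the sequence). The binomial likelihood contributes p(1−p)^12, so the posterior is Beta(2+1, 5+12) = Beta(3, 17).
For Beta(a, b) with a, b > 1 the mode is (a−1)/(a+b−2) = 2/18 ≈ 0.111.

p̂_MAP = 0.111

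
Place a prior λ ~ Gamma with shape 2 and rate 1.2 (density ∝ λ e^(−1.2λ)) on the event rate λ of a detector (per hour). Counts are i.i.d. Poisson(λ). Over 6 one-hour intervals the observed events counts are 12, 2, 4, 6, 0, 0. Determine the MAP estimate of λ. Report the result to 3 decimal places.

λ̂_MAP = 3.472

Σxᵢ = 12+2+4+6+0+0 = 24, with n = 6.
Posterior ∝ λe^(−1.2λ) · λ^24e^(−6λ) = λ^25e^(−7.2λ), i.e. Gamma(shape=26, rate=7.2).
The mode of a Gamma(a, b) with a ≥ 1 (shape–rate) is (a−1)/b = 25/7.2 ≈ 3.472.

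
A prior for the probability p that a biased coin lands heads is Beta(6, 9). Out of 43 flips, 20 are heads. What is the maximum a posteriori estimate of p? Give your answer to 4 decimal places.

Prior: Beta(6, 9).
Data: 20 successes in 43 trials. The binomial likelihood contributes p^20(1−p)^23, so the posterior is Beta(6+20, 9+23) = Beta(26, 32).
For Beta(a, b) with a, b > 1 the mode is (a−1)/(a+b−2) = 25/56 ≈ 0.4464.

p̂_MAP = 0.4464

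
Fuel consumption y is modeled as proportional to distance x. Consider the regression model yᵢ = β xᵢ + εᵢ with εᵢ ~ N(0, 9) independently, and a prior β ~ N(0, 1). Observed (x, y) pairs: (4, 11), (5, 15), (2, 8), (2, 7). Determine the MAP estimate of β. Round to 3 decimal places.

β̂_MAP = 2.569

log p(β | y) = −Σ(yᵢ − βxᵢ)²/(2·9) − β²/(2·1) + const.
Setting the derivative to zero: Σxᵢ(yᵢ − βxᵢ)/9 − β/1 = 0, so β = Σxᵢyᵢ / (Σxᵢ² + σ²/τ²).
Σxᵢyᵢ = 4·11 + 5·15 + 2·8 + 2·7 = 149; Σxᵢ² = 49; σ²/τ² = 9.
β̂_MAP = 149 / (49 + 9) = 149/58 ≈ 2.569.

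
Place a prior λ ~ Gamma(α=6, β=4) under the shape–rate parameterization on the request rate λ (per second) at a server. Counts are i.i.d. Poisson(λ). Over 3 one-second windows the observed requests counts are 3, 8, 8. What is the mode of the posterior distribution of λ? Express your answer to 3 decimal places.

λ̂_MAP = 3.429

Σxᵢ = 3+8+8 = 19, with n = 3.
Posterior ∝ λ^5e^(−4λ) · λ^19e^(−3λ) = λ^24e^(−7λ), i.e. Gamma(shape=25, rate=7).
The mode of a Gamma(a, b) with a ≥ 1 (shape–rate) is (a−1)/b = 24/7 ≈ 3.429.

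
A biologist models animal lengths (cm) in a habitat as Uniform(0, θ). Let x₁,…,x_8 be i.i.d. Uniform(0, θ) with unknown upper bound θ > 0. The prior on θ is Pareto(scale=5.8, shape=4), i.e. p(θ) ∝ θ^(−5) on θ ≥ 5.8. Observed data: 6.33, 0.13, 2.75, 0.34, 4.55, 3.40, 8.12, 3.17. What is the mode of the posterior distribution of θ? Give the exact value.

The Uniform(0, θ) likelihood is θ^(−n) for θ ≥ max(xᵢ), zero otherwise. Here max(xᵢ) = 8.12.
Posterior ∝ θ^(−5) · θ^(−8) = θ^(−13) on θ ≥ max(5.8, 8.12) = 8.12.
This density is strictly decreasing in θ, so the posterior mode lies at the lower boundary of the support.

θ̂_MAP = 8.12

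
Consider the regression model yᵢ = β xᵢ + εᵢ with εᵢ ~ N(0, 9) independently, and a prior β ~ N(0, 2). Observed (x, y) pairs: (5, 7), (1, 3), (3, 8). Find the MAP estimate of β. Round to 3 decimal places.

β̂_MAP = 1.570

log p(β | y) = −Σ(yᵢ − βxᵢ)²/(2·9) − β²/(2·2) + const.
Setting the derivative to zero: Σxᵢ(yᵢ − βxᵢ)/9 − β/2 = 0, so β = Σxᵢyᵢ / (Σxᵢ² + σ²/τ²).
Σxᵢyᵢ = 5·7 + 1·3 + 3·8 = 62; Σxᵢ² = 35; σ²/τ² = 4.5.
β̂_MAP = 62 / (35 + 4.5) = 62/39.5 ≈ 1.570.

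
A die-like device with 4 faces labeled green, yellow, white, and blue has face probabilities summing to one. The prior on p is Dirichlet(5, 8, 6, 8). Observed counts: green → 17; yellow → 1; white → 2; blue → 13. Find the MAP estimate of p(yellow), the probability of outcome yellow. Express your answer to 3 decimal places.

The posterior is Dirichlet(αᵢ + nᵢ) = Dirichlet(22, 9, 8, 21).
For a Dirichlet(a₁,…,a_K) with all aᵢ > 1, the mode has j-th component (aⱼ − 1)/(Σaᵢ − K).
Here Σaᵢ = 60 and K = 4, so p(yellow) = (9 − 1)/(60 − 4) = 8/56 ≈ 0.143.

MAP estimate of p(yellow) = 0.143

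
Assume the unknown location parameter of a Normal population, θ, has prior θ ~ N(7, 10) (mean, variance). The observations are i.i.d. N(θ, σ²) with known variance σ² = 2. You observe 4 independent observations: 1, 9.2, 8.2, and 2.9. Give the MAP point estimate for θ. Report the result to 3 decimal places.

θ̂_MAP = 5.405

n = 4; x̄ = (1 + 9.2 + 8.2 + 2.9)/4 = 21.3/4 = 5.325.
For a Normal prior and Normal likelihood with known variance, the posterior is Normal; its mode equals its mean, the precision-weighted average.
Prior precision 1/σ₀² = 1/10 = 0.1; data precision n/σ² = 4/2 = 2.
θ̂ = (0.1·7 + 2·5.325) / (0.1 + 2) = 11.35/2.1 = 227/42 ≈ 5.405.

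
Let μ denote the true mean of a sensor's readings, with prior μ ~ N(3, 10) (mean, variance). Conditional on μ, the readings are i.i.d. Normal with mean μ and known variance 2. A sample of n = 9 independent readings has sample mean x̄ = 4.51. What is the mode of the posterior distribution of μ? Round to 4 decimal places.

μ̂_MAP = 4.4772

n = 9, x̄ = 4.51.
For a Normal prior and Normal likelihood with known variance, the posterior is Normal; its mode equals its mean, the precision-weighted average.
Prior precision 1/σ₀² = 1/10 = 0.1; data precision n/σ² = 9/2 = 4.5.
μ̂ = (0.1·3 + 4.5·4.51) / (0.1 + 4.5) = 20.595/4.6 = 4119/920 ≈ 4.4772.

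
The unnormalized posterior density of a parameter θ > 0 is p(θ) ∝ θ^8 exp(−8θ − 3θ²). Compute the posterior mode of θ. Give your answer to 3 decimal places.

θ̂_MAP = 0.667

ℓ'(θ) = 8/θ − 8 − 6θ. Setting this to zero and multiplying by θ: 6θ² + 8θ − 8 = 0.
θ = (−8 + √(8² + 4·6·8)) / (2·6) = (−8 + √256) / 12 = (−8 + 16)/12 = 2/3.
ℓ''(θ) = −8/θ² − 6 < 0, confirming a maximum.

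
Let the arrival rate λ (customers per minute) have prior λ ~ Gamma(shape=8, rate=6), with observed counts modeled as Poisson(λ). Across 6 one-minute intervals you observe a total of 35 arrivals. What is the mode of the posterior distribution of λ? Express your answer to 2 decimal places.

Σxᵢ = 35, n = 6.
Posterior ∝ λ^7e^(−6λ) · λ^35e^(−6λ) = λ^42e^(−12λ), i.e. Gamma(shape=43, rate=12).
The mode of a Gamma(a, b) with a ≥ 1 (shape–rate) is (a−1)/b = 42/12 ≈ 3.50.

λ̂_MAP = 3.50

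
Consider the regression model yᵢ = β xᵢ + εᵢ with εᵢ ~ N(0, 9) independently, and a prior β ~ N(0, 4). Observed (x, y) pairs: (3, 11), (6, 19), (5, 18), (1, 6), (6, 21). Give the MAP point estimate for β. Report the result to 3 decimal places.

log p(β | y) = −Σ(yᵢ − βxᵢ)²/(2·9) − β²/(2·4) + const.
Setting the derivative to zero: Σxᵢ(yᵢ − βxᵢ)/9 − β/4 = 0, so β = Σxᵢyᵢ / (Σxᵢ² + σ²/τ²).
Σxᵢyᵢ = 3·11 + 6·19 + 5·18 + 1·6 + 6·21 = 369; Σxᵢ² = 107; σ²/τ² = 2.25.
β̂_MAP = 369 / (107 + 2.25) = 369/109.25 ≈ 3.378.

β̂_MAP = 3.378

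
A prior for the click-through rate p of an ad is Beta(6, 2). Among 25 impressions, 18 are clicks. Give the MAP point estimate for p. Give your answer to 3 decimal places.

Prior: Beta(6, 2).
Data: 18 successes in 25 trials. The binomial likelihood contributes p^18(1−p)^7, so the posterior is Beta(6+18, 2+7) = Beta(24, 9).
For Beta(a, b) with a, b > 1 the mode is (a−1)/(a+b−2) = 23/31 ≈ 0.742.

p̂_MAP = 0.742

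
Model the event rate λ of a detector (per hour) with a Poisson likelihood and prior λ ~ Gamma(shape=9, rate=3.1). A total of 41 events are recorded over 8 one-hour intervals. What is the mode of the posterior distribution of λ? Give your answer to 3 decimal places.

Σxᵢ = 41, n = 8.
Posterior ∝ λ^8e^(−3.1λ) · λ^41e^(−8λ) = λ^49e^(−11.1λ), i.e. Gamma(shape=50, rate=11.1).
The mode of a Gamma(a, b) with a ≥ 1 (shape–rate) is (a−1)/b = 49/11.1 ≈ 4.414.

λ̂_MAP = 4.414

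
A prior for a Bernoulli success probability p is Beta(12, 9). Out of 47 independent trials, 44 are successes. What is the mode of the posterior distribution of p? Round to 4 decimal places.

Prior: Beta(12, 9).
Data: 44 successes in 47 trials. The binomial likelihood contributes p^44(1−p)^3, so the posterior is Beta(12+44, 9+3) = Beta(56, 12).
For Beta(a, b) with a, b > 1 the mode is (a−1)/(a+b−2) = 55/66 ≈ 0.8333.

p̂_MAP = 0.8333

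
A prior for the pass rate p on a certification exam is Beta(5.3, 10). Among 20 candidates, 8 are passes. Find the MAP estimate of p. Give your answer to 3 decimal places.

Prior: Beta(5.3, 10).
Data: 8 successes in 20 trials. The binomial likelihood contributes p^8(1−p)^12, so the posterior is Beta(5.3+8, 10+12) = Beta(13.3, 22).
For Beta(a, b) with a, b > 1 the mode is (a−1)/(a+b−2) = 12.3/33.3 ≈ 0.369.

p̂_MAP = 0.369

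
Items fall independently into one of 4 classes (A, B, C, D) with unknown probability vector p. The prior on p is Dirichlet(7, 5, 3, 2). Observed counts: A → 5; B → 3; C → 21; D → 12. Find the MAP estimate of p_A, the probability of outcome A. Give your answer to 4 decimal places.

MAP estimate of p_A = 0.2037

The posterior is Dirichlet(αᵢ + nᵢ) = Dirichlet(12, 8, 24, 14).
For a Dirichlet(a₁,…,a_K) with all aᵢ > 1, the mode has j-th component (aⱼ − 1)/(Σaᵢ − K).
Here Σaᵢ = 58 and K = 4, so p_A = (12 − 1)/(58 − 4) = 11/54 ≈ 0.2037.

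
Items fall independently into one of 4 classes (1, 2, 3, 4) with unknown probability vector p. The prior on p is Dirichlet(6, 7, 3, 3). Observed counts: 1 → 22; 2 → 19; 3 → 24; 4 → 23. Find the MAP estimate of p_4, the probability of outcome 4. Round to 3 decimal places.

The posterior is Dirichlet(αᵢ + nᵢ) = Dirichlet(28, 26, 27, 26).
For a Dirichlet(a₁,…,a_K) with all aᵢ > 1, the mode has j-th component (aⱼ − 1)/(Σaᵢ − K).
Here Σaᵢ = 107 and K = 4, so p_4 = (26 − 1)/(107 − 4) = 25/103 ≈ 0.243.

MAP estimate: 0.243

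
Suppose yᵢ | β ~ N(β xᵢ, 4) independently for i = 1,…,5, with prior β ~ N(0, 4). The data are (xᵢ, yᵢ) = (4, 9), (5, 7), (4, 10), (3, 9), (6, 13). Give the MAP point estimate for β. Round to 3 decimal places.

β̂_MAP = 2.097

log p(β | y) = −Σ(yᵢ − βxᵢ)²/(2·4) − β²/(2·4) + const.
Setting the derivative to zero: Σxᵢ(yᵢ − βxᵢ)/4 − β/4 = 0, so β = Σxᵢyᵢ / (Σxᵢ² + σ²/τ²).
Σxᵢyᵢ = 4·9 + 5·7 + 4·10 + 3·9 + 6·13 = 216; Σxᵢ² = 102; σ²/τ² = 1.
β̂_MAP = 216 / (102 + 1) = 216/103 ≈ 2.097.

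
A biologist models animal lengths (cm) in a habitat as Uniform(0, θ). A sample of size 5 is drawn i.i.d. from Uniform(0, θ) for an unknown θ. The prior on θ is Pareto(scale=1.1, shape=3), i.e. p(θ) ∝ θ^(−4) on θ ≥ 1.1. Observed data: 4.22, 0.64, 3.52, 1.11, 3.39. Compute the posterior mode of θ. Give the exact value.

The Uniform(0, θ) likelihood is θ^(−n) for θ ≥ max(xᵢ), zero otherwise. Here max(xᵢ) = 4.22.
Posterior ∝ θ^(−4) · θ^(−5) = θ^(−9) on θ ≥ max(1.1, 4.22) = 4.22.
This density is strictly decreasing in θ, so the posterior mode lies at the lower boundary of the support.

θ̂_MAP = 4.22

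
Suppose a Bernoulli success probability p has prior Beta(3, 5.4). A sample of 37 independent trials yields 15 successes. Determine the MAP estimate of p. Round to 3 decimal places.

p̂_MAP = 0.392

Prior: Beta(3, 5.4).
Data: 15 successes in 37 trials. The binomial likelihood contributes p^15(1−p)^22, so the posterior is Beta(3+15, 5.4+22) = Beta(18, 27.4).
For Beta(a, b) with a, b > 1 the mode is (a−1)/(a+b−2) = 17/43.4 ≈ 0.392.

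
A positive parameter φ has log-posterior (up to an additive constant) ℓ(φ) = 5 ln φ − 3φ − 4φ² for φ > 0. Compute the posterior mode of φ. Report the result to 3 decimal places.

φ̂_MAP = 0.625

ℓ'(φ) = 5/φ − 3 − 8φ. Setting this to zero and multiplying by φ: 8φ² + 3φ − 5 = 0.
φ = (−3 + √(3² + 4·8·5)) / (2·8) = (−3 + √169) / 16 = (−3 + 13)/16 = 5/8.
ℓ''(φ) = −5/φ² − 8 < 0, confirming a maximum.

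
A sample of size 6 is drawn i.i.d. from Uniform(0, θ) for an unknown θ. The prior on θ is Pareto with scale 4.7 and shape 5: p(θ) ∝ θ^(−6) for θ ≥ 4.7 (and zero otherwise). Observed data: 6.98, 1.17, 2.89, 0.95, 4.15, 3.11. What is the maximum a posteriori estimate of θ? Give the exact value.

θ̂_MAP = 6.98

The Uniform(0, θ) likelihood is θ^(−n) for θ ≥ max(xᵢ), zero otherwise. Here max(xᵢ) = 6.98.
Posterior ∝ θ^(−6) · θ^(−6) = θ^(−12) on θ ≥ max(4.7, 6.98) = 6.98.
This density is strictly decreasing in θ, so the posterior mode lies at the lower boundary of the support.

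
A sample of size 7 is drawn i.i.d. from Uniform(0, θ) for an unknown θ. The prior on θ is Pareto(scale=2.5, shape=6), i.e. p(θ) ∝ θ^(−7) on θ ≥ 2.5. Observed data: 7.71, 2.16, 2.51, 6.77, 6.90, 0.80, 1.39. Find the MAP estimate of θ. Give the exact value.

θ̂_MAP = 7.71

The Uniform(0, θ) likelihood is θ^(−n) for θ ≥ max(xᵢ), zero otherwise. Here max(xᵢ) = 7.71.
Posterior ∝ θ^(−7) · θ^(−7) = θ^(−14) on θ ≥ max(2.5, 7.71) = 7.71.
This density is strictly decreasing in θ, so the posterior mode lies at the lower boundary of the support.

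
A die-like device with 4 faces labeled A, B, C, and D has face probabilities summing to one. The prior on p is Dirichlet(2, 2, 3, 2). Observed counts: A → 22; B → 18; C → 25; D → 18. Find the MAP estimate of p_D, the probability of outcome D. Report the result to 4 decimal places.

MAP estimate of p_D = 0.2159

The posterior is Dirichlet(αᵢ + nᵢ) = Dirichlet(24, 20, 28, 20).
For a Dirichlet(a₁,…,a_K) with all aᵢ > 1, the mode has j-th component (aⱼ − 1)/(Σaᵢ − K).
Here Σaᵢ = 92 and K = 4, so p_D = (20 − 1)/(92 − 4) = 19/88 ≈ 0.2159.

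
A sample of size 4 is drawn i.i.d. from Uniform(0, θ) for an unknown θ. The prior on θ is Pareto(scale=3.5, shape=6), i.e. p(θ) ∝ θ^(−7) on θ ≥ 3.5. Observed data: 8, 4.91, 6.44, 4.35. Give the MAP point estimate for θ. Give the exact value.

The Uniform(0, θ) likelihood is θ^(−n) for θ ≥ max(xᵢ), zero otherwise. Here max(xᵢ) = 8.
Posterior ∝ θ^(−7) · θ^(−4) = θ^(−11) on θ ≥ max(3.5, 8) = 8.
This density is strictly decreasing in θ, so the posterior mode lies at the lower boundary of the support.

θ̂_MAP = 8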